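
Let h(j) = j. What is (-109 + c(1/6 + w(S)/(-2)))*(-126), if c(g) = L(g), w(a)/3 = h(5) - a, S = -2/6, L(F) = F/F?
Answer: 13608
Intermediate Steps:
L(F) = 1
S = -⅓ (S = -2*⅙ = -⅓ ≈ -0.33333)
w(a) = 15 - 3*a (w(a) = 3*(5 - a) = 15 - 3*a)
c(g) = 1
(-109 + c(1/6 + w(S)/(-2)))*(-126) = (-109 + 1)*(-126) = -108*(-126) = 13608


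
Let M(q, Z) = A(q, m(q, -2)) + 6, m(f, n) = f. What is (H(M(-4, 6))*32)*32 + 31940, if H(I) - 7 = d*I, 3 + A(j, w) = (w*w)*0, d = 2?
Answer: 45252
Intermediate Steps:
A(j, w) = -3 (A(j, w) = -3 + (w*w)*0 = -3 + w²*0 = -3 + 0 = -3)
M(q, Z) = 3 (M(q, Z) = -3 + 6 = 3)
H(I) = 7 + 2*I
(H(M(-4, 6))*32)*32 + 31940 = ((7 + 2*3)*32)*32 + 31940 = ((7 + 6)*32)*32 + 31940 = (13*32)*32 + 31940 = 416*32 + 31940 = 13312 + 31940 = 45252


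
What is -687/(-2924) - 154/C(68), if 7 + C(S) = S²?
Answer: 2721583/13500108 ≈ 0.20160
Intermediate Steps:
C(S) = -7 + S²
-687/(-2924) - 154/C(68) = -687/(-2924) - 154/(-7 + 68²) = -687*(-1/2924) - 154/(-7 + 4624) = 687/2924 - 154/4617 = 2721583/13500108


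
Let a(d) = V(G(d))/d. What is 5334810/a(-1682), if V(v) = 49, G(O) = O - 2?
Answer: -8973150420/49 ≈ -1.8313e+8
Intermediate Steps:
G(O) = -2 + O
a(d) = 49/d
5334810/a(-1682) = 5334810/((49/(-1682))) = 5334810/((49*(-1/1682))) = 5334810/(-49/1682) = 5334810*(-1682/49) = -8973150420/49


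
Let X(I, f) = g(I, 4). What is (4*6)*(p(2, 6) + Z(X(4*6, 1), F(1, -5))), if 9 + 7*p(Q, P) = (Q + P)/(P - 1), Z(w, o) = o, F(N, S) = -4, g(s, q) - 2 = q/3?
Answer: -4248/35 ≈ -121.37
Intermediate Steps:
g(s, q) = 2 + q/3
X(I, f) = 10/3 (X(I, f) = 2 + (⅓)*4 = 2 + 4/3 = 10/3)
p(Q, P) = -9/7 + (P + Q)/(7*(-1 + P)) (p(Q, P) = -9/7 + ((Q + P)/(P - 1))/7 = -9/7 + ((P + Q)/(-1 + P))/7 = -9/7 + (P + Q)/(7*(-1 + P)))
(4*6)*(p(2, 6) + Z(X(4*6, 1), F(1, -5))) = (4*6)*((9 + 2 - 8*6)/(7*(-1 + 6)) - 4) = 24*((⅐)*(9 + 2 - 48)/5 - 4) = 24*((⅐)*(⅕)*(-37) - 4) = 24*(-37/35 - 4) = 24*(-177/35) = -4248/35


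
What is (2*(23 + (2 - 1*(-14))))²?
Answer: 6084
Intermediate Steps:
(2*(23 + (2 - 1*(-14))))² = (2*(23 + (2 + 14)))² = (2*(23 + 16))² = (2*39)² = 78² = 6084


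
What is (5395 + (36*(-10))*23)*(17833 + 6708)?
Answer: -70800785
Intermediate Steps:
(5395 + (36*(-10))*23)*(17833 + 6708) = (5395 - 360*23)*24541 = (5395 - 8280)*24541 = -2885*24541 = -70800785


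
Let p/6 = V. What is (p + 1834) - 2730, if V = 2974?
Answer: 16948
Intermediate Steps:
p = 17844 (p = 6*2974 = 17844)
(p + 1834) - 2730 = (17844 + 1834) - 2730 = 19678 - 2730 = 16948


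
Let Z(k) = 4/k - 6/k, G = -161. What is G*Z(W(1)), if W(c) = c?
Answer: 322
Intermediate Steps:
Z(k) = -2/k
G*Z(W(1)) = -(-322)/1 = -(-322) = -161*(-2) = 322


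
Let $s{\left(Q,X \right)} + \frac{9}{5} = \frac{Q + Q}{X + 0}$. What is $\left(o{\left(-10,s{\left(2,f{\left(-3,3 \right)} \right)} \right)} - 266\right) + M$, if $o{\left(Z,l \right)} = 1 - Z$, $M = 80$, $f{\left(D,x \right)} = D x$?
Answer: $-175$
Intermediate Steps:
$s{\left(Q,X \right)} = - \frac{9}{5} + \frac{2 Q}{X}$ ($s{\left(Q,X \right)} = - \frac{9}{5} + \frac{Q + Q}{X + 0} = - \frac{9}{5} + \frac{2 Q}{X}$)
$\left(o{\left(-10,s{\left(2,f{\left(-3,3 \right)} \right)} \right)} - 266\right) + M = \left(\left(1 - -10\right) - 266\right) + 80 = \left(\left(1 + 10\right) - 266\right) + 80 = \left(11 - 266\right) + 80 = -255 + 80 = -175$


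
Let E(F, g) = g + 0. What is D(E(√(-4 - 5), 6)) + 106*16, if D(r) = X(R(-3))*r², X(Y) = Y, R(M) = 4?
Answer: 1840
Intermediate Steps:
E(F, g) = g
D(r) = 4*r²
D(E(√(-4 - 5), 6)) + 106*16 = 4*6² + 106*16 = 4*36 + 1696 = 144 + 1696 = 1840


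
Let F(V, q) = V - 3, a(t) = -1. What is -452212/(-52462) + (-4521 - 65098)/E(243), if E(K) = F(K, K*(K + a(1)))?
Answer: -1771910549/6295440 ≈ -281.46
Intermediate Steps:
F(V, q) = -3 + V
E(K) = -3 + K
-452212/(-52462) + (-4521 - 65098)/E(243) = -452212/(-52462) + (-4521 - 65098)/(-3 + 243) = -452212*(-1/52462) - 69619/240 = 226106/26231 - 69619*1/240 = 226106/26231 - 69619/240 = -1771910549/6295440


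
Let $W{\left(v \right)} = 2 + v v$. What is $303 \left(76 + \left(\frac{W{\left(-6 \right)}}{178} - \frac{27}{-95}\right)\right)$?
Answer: $\frac{195976764}{8455} \approx 23179.0$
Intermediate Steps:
$W{\left(v \right)} = 2 + v^{2}$
$303 \left(76 + \left(\frac{W{\left(-6 \right)}}{178} - \frac{27}{-95}\right)\right) = 303 \left(76 + \left(\frac{2 + \left(-6\right)^{2}}{178} - \frac{27}{-95}\right)\right) = 303 \left(76 + \left(\left(2 + 36\right) \frac{1}{178} - - \frac{27}{95}\right)\right) = 303 \left(76 + \left(38 \cdot \frac{1}{178} + \frac{27}{95}\right)\right) = 303 \left(76 + \left(\frac{19}{89} + \frac{27}{95}\right)\right) = 303 \left(76 + \frac{4208}{8455}\right) = 303 \cdot \frac{646788}{8455} = \frac{195976764}{8455}$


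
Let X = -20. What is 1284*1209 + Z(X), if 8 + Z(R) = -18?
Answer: 1552330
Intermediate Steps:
Z(R) = -26 (Z(R) = -8 - 18 = -26)
1284*1209 + Z(X) = 1284*1209 - 26 = 1552356 - 26 = 1552330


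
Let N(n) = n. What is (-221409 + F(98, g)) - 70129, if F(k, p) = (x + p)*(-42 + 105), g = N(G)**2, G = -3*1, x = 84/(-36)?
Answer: -291118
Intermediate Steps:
x = -7/3 (x = 84*(-1/36) = -7/3 ≈ -2.3333)
G = -3
g = 9 (g = (-3)**2 = 9)
F(k, p) = -147 + 63*p (F(k, p) = (-7/3 + p)*(-42 + 105) = (-7/3 + p)*63 = -147 + 63*p)
(-221409 + F(98, g)) - 70129 = (-221409 + (-147 + 63*9)) - 70129 = (-221409 + (-147 + 567)) - 70129 = (-221409 + 420) - 70129 = -220989 - 70129 = -291118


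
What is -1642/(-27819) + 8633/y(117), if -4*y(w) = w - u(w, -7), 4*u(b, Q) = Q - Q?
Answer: -106717066/361647 ≈ -295.09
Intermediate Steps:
u(b, Q) = 0 (u(b, Q) = (Q - Q)/4 = (¼)*0 = 0)
y(w) = -w/4 (y(w) = -(w - 1*0)/4 = -(w + 0)/4 = -w/4)
-1642/(-27819) + 8633/y(117) = -1642/(-27819) + 8633/((-¼*117)) = -1642*(-1/27819) + 8633/(-117/4) = 1642/27819 + 8633*(-4/117) = 1642/27819 - 34532/117 = -106717066/361647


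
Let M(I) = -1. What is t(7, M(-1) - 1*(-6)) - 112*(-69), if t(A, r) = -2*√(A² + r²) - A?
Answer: 7721 - 2*√74 ≈ 7703.8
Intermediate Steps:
t(A, r) = -A - 2*√(A² + r²)
t(7, M(-1) - 1*(-6)) - 112*(-69) = (-1*7 - 2*√(7² + (-1 - 1*(-6))²)) - 112*(-69) = (-7 - 2*√(49 + (-1 + 6)²)) + 7728 = (-7 - 2*√(49 + 5²)) + 7728 = (-7 - 2*√(49 + 25)) + 7728 = (-7 - 2*√74) + 7728 = 7721 - 2*√74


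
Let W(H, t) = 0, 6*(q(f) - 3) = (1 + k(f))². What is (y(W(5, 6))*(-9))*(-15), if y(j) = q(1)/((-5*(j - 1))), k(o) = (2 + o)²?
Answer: 531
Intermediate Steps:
q(f) = 3 + (1 + (2 + f)²)²/6
y(j) = 59/(3*(5 - 5*j)) (y(j) = (3 + (1 + (2 + 1)²)²/6)/((-5*(j - 1))) = (3 + (1 + 3²)²/6)/((-5*(-1 + j))) = (3 + (1 + 9)²/6)/(5 - 5*j) = (3 + (⅙)*10²)/(5 - 5*j) = (3 + (⅙)*100)/(5 - 5*j) = (3 + 50/3)/(5 - 5*j) = 59/(3*(5 - 5*j)))
(y(W(5, 6))*(-9))*(-15) = (-59/(-15 + 15*0)*(-9))*(-15) = (-59/(-15 + 0)*(-9))*(-15) = (-59/(-15)*(-9))*(-15) = (-59*(-1/15)*(-9))*(-15) = ((59/15)*(-9))*(-15) = -177/5*(-15) = 531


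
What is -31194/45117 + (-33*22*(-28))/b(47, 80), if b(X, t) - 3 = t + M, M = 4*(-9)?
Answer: 101741362/235611 ≈ 431.82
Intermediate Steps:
M = -36
b(X, t) = -33 + t (b(X, t) = 3 + (t - 36) = 3 + (-36 + t) = -33 + t)
-31194/45117 + (-33*22*(-28))/b(47, 80) = -31194/45117 + (-33*22*(-28))/(-33 + 80) = -31194*1/45117 - 726*(-28)/47 = -3466/5013 + 20328*(1/47) = -3466/5013 + 20328/47 = 101741362/235611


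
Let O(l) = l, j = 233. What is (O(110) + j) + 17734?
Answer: 18077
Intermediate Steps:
(O(110) + j) + 17734 = (110 + 233) + 17734 = 343 + 17734 = 18077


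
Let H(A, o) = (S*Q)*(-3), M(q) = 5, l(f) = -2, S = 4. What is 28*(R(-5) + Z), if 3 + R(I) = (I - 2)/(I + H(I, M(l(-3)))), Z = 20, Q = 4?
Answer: 25424/53 ≈ 479.70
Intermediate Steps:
H(A, o) = -48 (H(A, o) = (4*4)*(-3) = 16*(-3) = -48)
R(I) = -3 + (-2 + I)/(-48 + I) (R(I) = -3 + (I - 2)/(I - 48) = -3 + (-2 + I)/(-48 + I))
28*(R(-5) + Z) = 28*(2*(71 - 1*(-5))/(-48 - 5) + 20) = 28*(2*(71 + 5)/(-53) + 20) = 28*(2*(-1/53)*76 + 20) = 28*(-152/53 + 20) = 28*(908/53) = 25424/53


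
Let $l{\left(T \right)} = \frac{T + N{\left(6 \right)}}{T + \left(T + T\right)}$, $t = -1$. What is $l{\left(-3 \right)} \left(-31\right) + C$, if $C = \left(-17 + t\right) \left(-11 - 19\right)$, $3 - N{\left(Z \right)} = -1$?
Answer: $\frac{4891}{9} \approx 543.44$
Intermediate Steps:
$N{\left(Z \right)} = 4$ ($N{\left(Z \right)} = 3 - -1 = 3 + 1 = 4$)
$l{\left(T \right)} = \frac{4 + T}{3 T}$ ($l{\left(T \right)} = \frac{T + 4}{T + \left(T + T\right)} = \frac{4 + T}{T + 2 T} = \frac{4 + T}{3 T}$)
$C = 540$ ($C = \left(-17 - 1\right) \left(-11 - 19\right) = \left(-18\right) \left(-30\right) = 540$)
$l{\left(-3 \right)} \left(-31\right) + C = \frac{4 - 3}{3 \left(-3\right)} \left(-31\right) + 540 = \frac{1}{3} \left(- \frac{1}{3}\right) 1 \left(-31\right) + 540 = \left(- \frac{1}{9}\right) \left(-31\right) + 540 = \frac{31}{9} + 540 = \frac{4891}{9}$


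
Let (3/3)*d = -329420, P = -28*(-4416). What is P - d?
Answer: 453068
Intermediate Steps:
P = 123648
d = -329420
P - d = 123648 - 1*(-329420) = 123648 + 329420 = 453068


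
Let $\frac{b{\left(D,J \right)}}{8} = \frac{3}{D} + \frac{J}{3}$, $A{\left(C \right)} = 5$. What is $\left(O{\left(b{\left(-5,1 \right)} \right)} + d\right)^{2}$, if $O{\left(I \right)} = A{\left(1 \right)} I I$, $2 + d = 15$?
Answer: $\frac{2588881}{2025} \approx 1278.5$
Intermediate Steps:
$d = 13$ ($d = -2 + 15 = 13$)
$b{\left(D,J \right)} = \frac{24}{D} + \frac{8 J}{3}$ ($b{\left(D,J \right)} = 8 \left(\frac{3}{D} + \frac{J}{3}\right) = \frac{24}{D} + \frac{8 J}{3}$)
$O{\left(I \right)} = 5 I^{2}$ ($O{\left(I \right)} = 5 I I = 5 I^{2}$)
$\left(O{\left(b{\left(-5,1 \right)} \right)} + d\right)^{2} = \left(5 \left(\frac{24}{-5} + \frac{8}{3} \cdot 1\right)^{2} + 13\right)^{2} = \left(5 \left(24 \left(- \frac{1}{5}\right) + \frac{8}{3}\right)^{2} + 13\right)^{2} = \left(5 \left(- \frac{24}{5} + \frac{8}{3}\right)^{2} + 13\right)^{2} = \left(5 \left(- \frac{32}{15}\right)^{2} + 13\right)^{2} = \left(5 \cdot \frac{1024}{225} + 13\right)^{2} = \left(\frac{1024}{45} + 13\right)^{2} = \left(\frac{1609}{45}\right)^{2} = \frac{2588881}{2025}$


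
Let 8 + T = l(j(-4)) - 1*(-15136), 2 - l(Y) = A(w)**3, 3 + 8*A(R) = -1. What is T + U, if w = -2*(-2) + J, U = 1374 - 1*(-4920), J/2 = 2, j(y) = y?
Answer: 171393/8 ≈ 21424.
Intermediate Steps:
J = 4 (J = 2*2 = 4)
U = 6294 (U = 1374 + 4920 = 6294)
w = 8 (w = -2*(-2) + 4 = 4 + 4 = 8)
A(R) = -1/2 (A(R) = -3/8 + (1/8)*(-1) = -3/8 - 1/8 = -1/2)
l(Y) = 17/8 (l(Y) = 2 - (-1/2)**3 = 2 - 1*(-1/8) = 2 + 1/8 = 17/8)
T = 121041/8 (T = -8 + (17/8 - 1*(-15136)) = -8 + (17/8 + 15136) = -8 + 121105/8 = 121041/8 ≈ 15130.)
T + U = 121041/8 + 6294 = 171393/8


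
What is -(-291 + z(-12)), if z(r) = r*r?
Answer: 147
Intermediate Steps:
z(r) = r²
-(-291 + z(-12)) = -(-291 + (-12)²) = -(-291 + 144) = -1*(-147) = 147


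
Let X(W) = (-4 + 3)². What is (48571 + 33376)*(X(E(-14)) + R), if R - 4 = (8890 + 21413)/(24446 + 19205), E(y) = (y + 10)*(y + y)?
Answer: 20368582426/43651 ≈ 4.6662e+5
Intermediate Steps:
E(y) = 2*y*(10 + y) (E(y) = (10 + y)*(2*y) = 2*y*(10 + y))
X(W) = 1 (X(W) = (-1)² = 1)
R = 204907/43651 (R = 4 + (8890 + 21413)/(24446 + 19205) = 4 + 30303/43651 = 204907/43651 ≈ 4.6942)
(48571 + 33376)*(X(E(-14)) + R) = (48571 + 33376)*(1 + 204907/43651) = 81947*(248558/43651) = 20368582426/43651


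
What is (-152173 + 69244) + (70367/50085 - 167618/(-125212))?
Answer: -260025353232623/3135621510 ≈ -82926.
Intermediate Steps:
(-152173 + 69244) + (70367/50085 - 167618/(-125212)) = -82929 + (70367*(1/50085) - 167618*(-1/125212)) = -82929 + (70367/50085 + 83809/62606) = -82929 + 8602970167/3135621510 = -260025353232623/3135621510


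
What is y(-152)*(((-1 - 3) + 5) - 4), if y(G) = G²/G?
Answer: 456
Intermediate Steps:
y(G) = G
y(-152)*(((-1 - 3) + 5) - 4) = -152*(((-1 - 3) + 5) - 4) = -152*((-4 + 5) - 4) = -152*(1 - 4) = -152*(-3) = 456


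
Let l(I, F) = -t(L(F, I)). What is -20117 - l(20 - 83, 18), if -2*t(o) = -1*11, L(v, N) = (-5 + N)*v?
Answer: -40223/2 ≈ -20112.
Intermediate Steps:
L(v, N) = v*(-5 + N)
t(o) = 11/2 (t(o) = -(-1)*11/2 = -½*(-11) = 11/2)
l(I, F) = -11/2 (l(I, F) = -1*11/2 = -11/2)
-20117 - l(20 - 83, 18) = -20117 - 1*(-11/2) = -20117 + 11/2 = -40223/2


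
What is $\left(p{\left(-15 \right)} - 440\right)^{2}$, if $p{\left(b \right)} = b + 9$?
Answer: $198916$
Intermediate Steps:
$p{\left(b \right)} = 9 + b$
$\left(p{\left(-15 \right)} - 440\right)^{2} = \left(\left(9 - 15\right) - 440\right)^{2} = \left(-6 - 440\right)^{2} = \left(-446\right)^{2} = 198916$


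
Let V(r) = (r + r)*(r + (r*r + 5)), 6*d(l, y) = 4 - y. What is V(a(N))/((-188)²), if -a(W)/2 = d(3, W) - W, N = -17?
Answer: -1435/376 ≈ -3.8165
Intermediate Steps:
d(l, y) = ⅔ - y/6 (d(l, y) = (4 - y)/6 = ⅔ - y/6)
a(W) = -4/3 + 7*W/3 (a(W) = -2*((⅔ - W/6) - W) = -2*(⅔ - 7*W/6) = -4/3 + 7*W/3)
V(r) = 2*r*(5 + r + r²) (V(r) = (2*r)*(r + (r² + 5)) = (2*r)*(r + (5 + r²)) = (2*r)*(5 + r + r²) = 2*r*(5 + r + r²))
V(a(N))/((-188)²) = (2*(-4/3 + (7/3)*(-17))*(5 + (-4/3 + (7/3)*(-17)) + (-4/3 + (7/3)*(-17))²))/((-188)²) = (2*(-4/3 - 119/3)*(5 + (-4/3 - 119/3) + (-4/3 - 119/3)²))/35344 = (2*(-41)*(5 - 41 + (-41)²))*(1/35344) = (2*(-41)*(5 - 41 + 1681))*(1/35344) = (2*(-41)*1645)*(1/35344) = -134890*1/35344 = -1435/376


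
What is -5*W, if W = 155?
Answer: -775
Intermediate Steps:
-5*W = -5*155 = -775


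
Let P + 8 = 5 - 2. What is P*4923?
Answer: -24615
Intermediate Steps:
P = -5 (P = -8 + (5 - 2) = -8 + 3 = -5)
P*4923 = -5*4923 = -24615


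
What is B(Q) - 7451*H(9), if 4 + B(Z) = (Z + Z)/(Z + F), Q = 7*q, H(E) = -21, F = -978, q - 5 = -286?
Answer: 460799249/2945 ≈ 1.5647e+5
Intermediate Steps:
q = -281 (q = 5 - 286 = -281)
Q = -1967 (Q = 7*(-281) = -1967)
B(Z) = -4 + 2*Z/(-978 + Z) (B(Z) = -4 + (Z + Z)/(Z - 978) = -4 + (2*Z)/(-978 + Z) = -4 + 2*Z/(-978 + Z))
B(Q) - 7451*H(9) = 2*(1956 - 1*(-1967))/(-978 - 1967) - 7451*(-21) = 2*(1956 + 1967)/(-2945) - 1*(-156471) = 2*(-1/2945)*3923 + 156471 = -7846/2945 + 156471 = 460799249/2945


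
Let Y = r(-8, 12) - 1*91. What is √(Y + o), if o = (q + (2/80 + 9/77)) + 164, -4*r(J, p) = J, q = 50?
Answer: √296786490/1540 ≈ 11.187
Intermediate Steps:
r(J, p) = -J/4
Y = -89 (Y = -¼*(-8) - 1*91 = 2 - 91 = -89)
o = 659557/3080 (o = (50 + (2/80 + 9/77)) + 164 = (50 + (2*(1/80) + 9*(1/77))) + 164 = (50 + (1/40 + 9/77)) + 164 = (50 + 437/3080) + 164 = 154437/3080 + 164 = 659557/3080 ≈ 214.14)
√(Y + o) = √(-89 + 659557/3080) = √(385437/3080) = √296786490/1540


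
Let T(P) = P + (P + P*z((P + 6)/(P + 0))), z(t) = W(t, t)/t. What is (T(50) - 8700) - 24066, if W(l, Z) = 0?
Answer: -32666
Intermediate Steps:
z(t) = 0 (z(t) = 0/t = 0)
T(P) = 2*P (T(P) = P + (P + P*0) = P + (P + 0) = P + P = 2*P)
(T(50) - 8700) - 24066 = (2*50 - 8700) - 24066 = (100 - 8700) - 24066 = -8600 - 24066 = -32666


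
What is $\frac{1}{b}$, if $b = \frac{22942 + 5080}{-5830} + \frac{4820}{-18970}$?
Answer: $- \frac{5529755}{27983897} \approx -0.1976$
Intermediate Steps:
$b = - \frac{27983897}{5529755}$ ($b = 28022 \left(- \frac{1}{5830}\right) + 4820 \left(- \frac{1}{18970}\right) = - \frac{14011}{2915} - \frac{482}{1897} = - \frac{27983897}{5529755} \approx -5.0606$)
$\frac{1}{b} = \frac{1}{- \frac{27983897}{5529755}} = - \frac{5529755}{27983897}$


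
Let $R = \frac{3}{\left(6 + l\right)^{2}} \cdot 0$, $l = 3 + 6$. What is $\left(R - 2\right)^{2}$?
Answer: $4$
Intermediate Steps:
$l = 9$
$R = 0$ ($R = \frac{3}{\left(6 + 9\right)^{2}} \cdot 0 = \frac{3}{15^{2}} \cdot 0 = \frac{3}{225} \cdot 0 = 3 \cdot \frac{1}{225} \cdot 0 = \frac{1}{75} \cdot 0 = 0$)
$\left(R - 2\right)^{2} = \left(0 - 2\right)^{2} = \left(-2\right)^{2} = 4$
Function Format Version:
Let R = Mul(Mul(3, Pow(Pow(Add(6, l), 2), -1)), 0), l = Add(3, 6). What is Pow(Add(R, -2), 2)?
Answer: 4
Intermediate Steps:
l = 9
R = 0 (R = Mul(Mul(3, Pow(Pow(Add(6, 9), 2), -1)), 0) = Mul(Mul(3, Pow(Pow(15, 2), -1)), 0) = Mul(Mul(3, Pow(225, -1)), 0) = Mul(Mul(3, Rational(1, 225)), 0) = Mul(Rational(1, 75), 0) = 0)
Pow(Add(R, -2), 2) = Pow(Add(0, -2), 2) = Pow(-2, 2) = 4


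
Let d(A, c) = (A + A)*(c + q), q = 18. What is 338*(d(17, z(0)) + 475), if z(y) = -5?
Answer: 309946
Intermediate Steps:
d(A, c) = 2*A*(18 + c) (d(A, c) = (A + A)*(c + 18) = (2*A)*(18 + c) = 2*A*(18 + c))
338*(d(17, z(0)) + 475) = 338*(2*17*(18 - 5) + 475) = 338*(2*17*13 + 475) = 338*(442 + 475) = 338*917 = 309946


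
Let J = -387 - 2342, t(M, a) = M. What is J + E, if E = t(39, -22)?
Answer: -2690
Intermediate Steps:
J = -2729
E = 39
J + E = -2729 + 39 = -2690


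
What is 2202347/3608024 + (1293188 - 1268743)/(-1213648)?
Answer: 2429206659/4115480368 ≈ 0.59026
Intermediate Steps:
2202347/3608024 + (1293188 - 1268743)/(-1213648) = 2202347*(1/3608024) + 24445*(-1/1213648) = 16559/27128 - 24445/1213648 = 2429206659/4115480368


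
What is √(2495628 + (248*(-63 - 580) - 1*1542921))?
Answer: √793243 ≈ 890.64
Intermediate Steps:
√(2495628 + (248*(-63 - 580) - 1*1542921)) = √(2495628 + (248*(-643) - 1542921)) = √(2495628 + (-159464 - 1542921)) = √(2495628 - 1702385) = √793243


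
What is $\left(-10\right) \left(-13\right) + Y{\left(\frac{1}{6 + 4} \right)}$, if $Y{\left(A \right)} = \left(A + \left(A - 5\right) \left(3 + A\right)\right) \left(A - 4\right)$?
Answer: $\frac{188851}{1000} \approx 188.85$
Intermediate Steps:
$Y{\left(A \right)} = \left(-4 + A\right) \left(A + \left(-5 + A\right) \left(3 + A\right)\right)$ ($Y{\left(A \right)} = \left(A + \left(-5 + A\right) \left(3 + A\right)\right) \left(-4 + A\right) = \left(-4 + A\right) \left(A + \left(-5 + A\right) \left(3 + A\right)\right)$)
$\left(-10\right) \left(-13\right) + Y{\left(\frac{1}{6 + 4} \right)} = \left(-10\right) \left(-13\right) + \left(60 + \left(\frac{1}{6 + 4}\right)^{3} - \frac{11}{6 + 4} - 5 \left(\frac{1}{6 + 4}\right)^{2}\right) = 130 + \left(60 + \left(\frac{1}{10}\right)^{3} - \frac{11}{10} - 5 \left(\frac{1}{10}\right)^{2}\right) = 130 + \left(60 + \left(\frac{1}{10}\right)^{3} - \frac{11}{10} - \frac{5}{100}\right) = 130 + \left(60 + \frac{1}{1000} - \frac{11}{10} - \frac{1}{20}\right) = 130 + \frac{58851}{1000} = \frac{188851}{1000}$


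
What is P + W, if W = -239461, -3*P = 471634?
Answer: -1190017/3 ≈ -3.9667e+5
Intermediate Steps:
P = -471634/3 (P = -⅓*471634 = -471634/3 ≈ -1.5721e+5)
P + W = -471634/3 - 239461 = -1190017/3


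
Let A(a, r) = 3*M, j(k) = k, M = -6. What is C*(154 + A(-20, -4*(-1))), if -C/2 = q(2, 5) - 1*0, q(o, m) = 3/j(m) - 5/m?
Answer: 544/5 ≈ 108.80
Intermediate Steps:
q(o, m) = -2/m (q(o, m) = 3/m - 5/m = -2/m)
A(a, r) = -18 (A(a, r) = 3*(-6) = -18)
C = ⅘ (C = -2*(-2/5 - 1*0) = -2*(-2*⅕ + 0) = -2*(-⅖ + 0) = -2*(-⅖) = ⅘ ≈ 0.80000)
C*(154 + A(-20, -4*(-1))) = 4*(154 - 18)/5 = (⅘)*136 = 544/5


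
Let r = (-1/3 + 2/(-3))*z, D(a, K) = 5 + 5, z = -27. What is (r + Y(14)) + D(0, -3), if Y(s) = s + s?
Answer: 65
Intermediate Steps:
Y(s) = 2*s
D(a, K) = 10
r = 27 (r = (-1/3 + 2/(-3))*(-27) = (-1*⅓ + 2*(-⅓))*(-27) = (-⅓ - ⅔)*(-27) = -1*(-27) = 27)
(r + Y(14)) + D(0, -3) = (27 + 2*14) + 10 = (27 + 28) + 10 = 55 + 10 = 65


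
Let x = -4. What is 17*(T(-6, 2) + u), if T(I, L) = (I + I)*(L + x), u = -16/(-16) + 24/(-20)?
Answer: 2023/5 ≈ 404.60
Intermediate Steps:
u = -1/5 (u = -16*(-1/16) + 24*(-1/20) = 1 - 6/5 = -1/5 ≈ -0.20000)
T(I, L) = 2*I*(-4 + L) (T(I, L) = (I + I)*(L - 4) = (2*I)*(-4 + L) = 2*I*(-4 + L))
17*(T(-6, 2) + u) = 17*(2*(-6)*(-4 + 2) - 1/5) = 17*(2*(-6)*(-2) - 1/5) = 17*(24 - 1/5) = 17*(119/5) = 2023/5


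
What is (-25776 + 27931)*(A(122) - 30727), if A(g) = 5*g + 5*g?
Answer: -63587585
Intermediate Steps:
A(g) = 10*g
(-25776 + 27931)*(A(122) - 30727) = (-25776 + 27931)*(10*122 - 30727) = 2155*(1220 - 30727) = 2155*(-29507) = -63587585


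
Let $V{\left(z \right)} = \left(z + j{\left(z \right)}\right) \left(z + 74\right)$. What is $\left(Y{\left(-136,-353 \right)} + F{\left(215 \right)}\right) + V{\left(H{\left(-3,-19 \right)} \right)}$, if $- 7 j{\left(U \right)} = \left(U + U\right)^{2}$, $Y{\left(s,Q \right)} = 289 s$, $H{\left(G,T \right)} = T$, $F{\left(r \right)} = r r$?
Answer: $- \frac{38288}{7} \approx -5469.7$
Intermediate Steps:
$F{\left(r \right)} = r^{2}$
$j{\left(U \right)} = - \frac{4 U^{2}}{7}$ ($j{\left(U \right)} = - \frac{\left(U + U\right)^{2}}{7} = - \frac{\left(2 U\right)^{2}}{7} = - \frac{4 U^{2}}{7}$)
$V{\left(z \right)} = \left(74 + z\right) \left(z - \frac{4 z^{2}}{7}\right)$ ($V{\left(z \right)} = \left(z - \frac{4 z^{2}}{7}\right) \left(z + 74\right) = \left(z - \frac{4 z^{2}}{7}\right) \left(74 + z\right) = \left(74 + z\right) \left(z - \frac{4 z^{2}}{7}\right)$)
$\left(Y{\left(-136,-353 \right)} + F{\left(215 \right)}\right) + V{\left(H{\left(-3,-19 \right)} \right)} = \left(289 \left(-136\right) + 215^{2}\right) + \frac{1}{7} \left(-19\right) \left(518 - -5491 - 4 \left(-19\right)^{2}\right) = \left(-39304 + 46225\right) + \frac{1}{7} \left(-19\right) \left(518 + 5491 - 1444\right) = 6921 + \frac{1}{7} \left(-19\right) \left(518 + 5491 - 1444\right) = 6921 + \frac{1}{7} \left(-19\right) 4565 = 6921 - \frac{86735}{7} = - \frac{38288}{7}$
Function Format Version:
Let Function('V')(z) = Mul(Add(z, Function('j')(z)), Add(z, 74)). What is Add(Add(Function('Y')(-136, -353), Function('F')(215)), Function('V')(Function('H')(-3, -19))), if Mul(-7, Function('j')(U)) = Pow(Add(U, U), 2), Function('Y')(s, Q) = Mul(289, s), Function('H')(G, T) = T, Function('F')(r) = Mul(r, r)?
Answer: Rational(-38288, 7) ≈ -5469.7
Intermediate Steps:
Function('F')(r) = Pow(r, 2)
Function('j')(U) = Mul(Rational(-4, 7), Pow(U, 2)) (Function('j')(U) = Mul(Rational(-1, 7), Pow(Add(U, U), 2)) = Mul(Rational(-1, 7), Pow(Mul(2, U), 2)) = Mul(Rational(-1, 7), Mul(4, Pow(U, 2))) = Mul(Rational(-4, 7), Pow(U, 2)))
Function('V')(z) = Mul(Add(74, z), Add(z, Mul(Rational(-4, 7), Pow(z, 2)))) (Function('V')(z) = Mul(Add(z, Mul(Rational(-4, 7), Pow(z, 2))), Add(z, 74)) = Mul(Add(z, Mul(Rational(-4, 7), Pow(z, 2))), Add(74, z)) = Mul(Add(74, z), Add(z, Mul(Rational(-4, 7), Pow(z, 2)))))
Add(Add(Function('Y')(-136, -353), Function('F')(215)), Function('V')(Function('H')(-3, -19))) = Add(Add(Mul(289, -136), Pow(215, 2)), Mul(Rational(1, 7), -19, Add(518, Mul(-289, -19), Mul(-4, Pow(-19, 2))))) = Add(Add(-39304, 46225), Mul(Rational(1, 7), -19, Add(518, 5491, Mul(-4, 361)))) = Add(6921, Mul(Rational(1, 7), -19, Add(518, 5491, -1444))) = Add(6921, Mul(Rational(1, 7), -19, 4565)) = Add(6921, Rational(-86735, 7)) = Rational(-38288, 7)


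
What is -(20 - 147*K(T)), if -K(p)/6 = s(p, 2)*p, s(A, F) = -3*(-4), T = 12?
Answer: -127028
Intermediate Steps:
s(A, F) = 12
K(p) = -72*p
-(20 - 147*K(T)) = -(20 - (-10584)*12) = -(20 - 147*(-864)) = -(20 + 127008) = -1*127028 = -127028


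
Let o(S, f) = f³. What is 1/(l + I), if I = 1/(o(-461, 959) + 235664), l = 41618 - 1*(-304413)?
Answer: 882209743/305271919580034 ≈ 2.8899e-6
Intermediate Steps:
l = 346031 (l = 41618 + 304413 = 346031)
I = 1/882209743 (I = 1/(959³ + 235664) = 1/(881974079 + 235664) = 1/882209743 ≈ 1.1335e-9)
1/(l + I) = 1/(346031 + 1/882209743) = 1/(305271919580034/882209743) = 882209743/305271919580034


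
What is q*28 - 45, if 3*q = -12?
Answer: -157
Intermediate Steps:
q = -4 (q = (1/3)*(-12) = -4)
q*28 - 45 = -4*28 - 45 = -112 - 45 = -157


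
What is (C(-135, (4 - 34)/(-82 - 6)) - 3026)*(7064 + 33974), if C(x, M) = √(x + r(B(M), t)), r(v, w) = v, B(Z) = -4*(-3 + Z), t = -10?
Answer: -124180988 + 246228*I*√418/11 ≈ -1.2418e+8 + 4.5765e+5*I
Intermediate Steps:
B(Z) = 12 - 4*Z
C(x, M) = √(12 + x - 4*M) (C(x, M) = √(x + (12 - 4*M)) = √(12 + x - 4*M))
(C(-135, (4 - 34)/(-82 - 6)) - 3026)*(7064 + 33974) = (√(12 - 135 - 4*(4 - 34)/(-82 - 6)) - 3026)*(7064 + 33974) = (√(12 - 135 - (-120)/(-88)) - 3026)*41038 = (√(12 - 135 - (-120)*(-1)/88) - 3026)*41038 = (√(12 - 135 - 4*15/44) - 3026)*41038 = (√(12 - 135 - 15/11) - 3026)*41038 = (√(-1368/11) - 3026)*41038 = (6*I*√418/11 - 3026)*41038 = (-3026 + 6*I*√418/11)*41038 = -124180988 + 246228*I*√418/11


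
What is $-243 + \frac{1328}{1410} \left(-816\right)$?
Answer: $- \frac{237713}{235} \approx -1011.5$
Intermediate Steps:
$-243 + \frac{1328}{1410} \left(-816\right) = -243 + 1328 \cdot \frac{1}{1410} \left(-816\right) = -243 + \frac{664}{705} \left(-816\right) = -243 - \frac{180608}{235} = - \frac{237713}{235}$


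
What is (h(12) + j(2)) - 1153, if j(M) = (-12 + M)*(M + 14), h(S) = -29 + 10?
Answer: -1332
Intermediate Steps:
h(S) = -19
j(M) = (-12 + M)*(14 + M)
(h(12) + j(2)) - 1153 = (-19 + (-168 + 2**2 + 2*2)) - 1153 = (-19 + (-168 + 4 + 4)) - 1153 = (-19 - 160) - 1153 = -179 - 1153 = -1332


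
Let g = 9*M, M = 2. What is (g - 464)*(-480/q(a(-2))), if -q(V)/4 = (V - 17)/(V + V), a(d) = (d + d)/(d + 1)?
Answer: 428160/13 ≈ 32935.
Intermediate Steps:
a(d) = 2*d/(1 + d) (a(d) = (2*d)/(1 + d) = 2*d/(1 + d))
q(V) = -2*(-17 + V)/V (q(V) = -4*(V - 17)/(V + V) = -4*(-17 + V)/(2*V) = -4*(-17 + V)*1/(2*V) = -2*(-17 + V)/V)
g = 18 (g = 9*2 = 18)
(g - 464)*(-480/q(a(-2))) = (18 - 464)*(-480/(-2 + 34/((2*(-2)/(1 - 2))))) = -(-214080)/(-2 + 34/((2*(-2)/(-1)))) = -(-214080)/(-2 + 34/((2*(-2)*(-1)))) = -(-214080)/(-2 + 34/4) = -(-214080)/(-2 + 34*(1/4)) = -(-214080)/(-2 + 17/2) = -(-214080)/13/2 = -(-214080)*2/13 = -446*(-960/13) = 428160/13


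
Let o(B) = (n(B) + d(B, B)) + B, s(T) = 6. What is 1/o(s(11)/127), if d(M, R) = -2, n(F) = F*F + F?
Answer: -16129/30698 ≈ -0.52541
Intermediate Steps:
n(F) = F + F² (n(F) = F² + F = F + F²)
o(B) = -2 + B + B*(1 + B) (o(B) = (B*(1 + B) - 2) + B = (-2 + B*(1 + B)) + B = -2 + B + B*(1 + B))
1/o(s(11)/127) = 1/(-2 + 6/127 + (6/127)*(1 + 6/127)) = 1/(-2 + 6*(1/127) + (6*(1/127))*(1 + 6*(1/127))) = 1/(-2 + 6/127 + 6*(1 + 6/127)/127) = 1/(-2 + 6/127 + (6/127)*(133/127)) = 1/(-2 + 6/127 + 798/16129) = 1/(-30698/16129) = -16129/30698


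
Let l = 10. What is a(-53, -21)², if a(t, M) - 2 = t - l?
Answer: 3721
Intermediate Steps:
a(t, M) = -8 + t (a(t, M) = 2 + (t - 1*10) = 2 + (t - 10) = 2 + (-10 + t) = -8 + t)
a(-53, -21)² = (-8 - 53)² = (-61)² = 3721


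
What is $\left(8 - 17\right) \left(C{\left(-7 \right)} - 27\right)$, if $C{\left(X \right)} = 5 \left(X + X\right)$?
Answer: $873$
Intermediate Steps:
$C{\left(X \right)} = 10 X$ ($C{\left(X \right)} = 5 \cdot 2 X = 10 X$)
$\left(8 - 17\right) \left(C{\left(-7 \right)} - 27\right) = \left(8 - 17\right) \left(10 \left(-7\right) - 27\right) = - 9 \left(-70 - 27\right) = \left(-9\right) \left(-97\right) = 873$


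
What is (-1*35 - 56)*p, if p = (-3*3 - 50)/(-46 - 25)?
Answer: -5369/71 ≈ -75.620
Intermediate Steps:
p = 59/71 (p = (-9 - 50)/(-71) = -59*(-1/71) = 59/71 ≈ 0.83099)
(-1*35 - 56)*p = (-1*35 - 56)*(59/71) = (-35 - 56)*(59/71) = -91*59/71 = -5369/71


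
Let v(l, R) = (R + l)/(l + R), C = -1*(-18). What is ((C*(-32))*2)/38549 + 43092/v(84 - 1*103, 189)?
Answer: 1661152356/38549 ≈ 43092.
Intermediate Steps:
C = 18
v(l, R) = 1 (v(l, R) = (R + l)/(R + l) = 1)
((C*(-32))*2)/38549 + 43092/v(84 - 1*103, 189) = ((18*(-32))*2)/38549 + 43092/1 = -576*2*(1/38549) + 43092*1 = -1152*1/38549 + 43092 = -1152/38549 + 43092 = 1661152356/38549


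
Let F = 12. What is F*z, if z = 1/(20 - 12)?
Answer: 3/2 ≈ 1.5000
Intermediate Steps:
z = ⅛ (z = 1/8 = ⅛ ≈ 0.12500)
F*z = 12*(⅛) = 3/2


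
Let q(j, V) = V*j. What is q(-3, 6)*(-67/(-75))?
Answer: -402/25 ≈ -16.080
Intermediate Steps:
q(-3, 6)*(-67/(-75)) = (6*(-3))*(-67/(-75)) = -(-1206)*(-1)/75 = -18*67/75 = -402/25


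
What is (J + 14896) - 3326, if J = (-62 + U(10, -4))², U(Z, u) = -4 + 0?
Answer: 15926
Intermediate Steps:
U(Z, u) = -4
J = 4356 (J = (-62 - 4)² = (-66)² = 4356)
(J + 14896) - 3326 = (4356 + 14896) - 3326 = 19252 - 3326 = 15926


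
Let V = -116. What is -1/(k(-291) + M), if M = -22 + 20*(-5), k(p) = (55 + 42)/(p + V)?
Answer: 407/49751 ≈ 0.0081807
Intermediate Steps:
k(p) = 97/(-116 + p) (k(p) = (55 + 42)/(p - 116) = 97/(-116 + p))
M = -122 (M = -22 - 100 = -122)
-1/(k(-291) + M) = -1/(97/(-116 - 291) - 122) = -1/(97/(-407) - 122) = -1/(97*(-1/407) - 122) = -1/(-97/407 - 122) = -1/(-49751/407) = -1*(-407/49751) = 407/49751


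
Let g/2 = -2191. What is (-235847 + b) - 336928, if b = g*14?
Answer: -634123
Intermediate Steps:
g = -4382 (g = 2*(-2191) = -4382)
b = -61348 (b = -4382*14 = -61348)
(-235847 + b) - 336928 = (-235847 - 61348) - 336928 = -297195 - 336928 = -634123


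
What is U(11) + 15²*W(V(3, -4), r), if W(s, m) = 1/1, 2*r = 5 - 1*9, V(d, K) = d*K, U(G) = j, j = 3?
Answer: 228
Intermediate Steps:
U(G) = 3
V(d, K) = K*d
r = -2 (r = (5 - 1*9)/2 = (5 - 9)/2 = (½)*(-4) = -2)
W(s, m) = 1
U(11) + 15²*W(V(3, -4), r) = 3 + 15²*1 = 3 + 225*1 = 3 + 225 = 228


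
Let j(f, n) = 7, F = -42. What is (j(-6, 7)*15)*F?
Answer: -4410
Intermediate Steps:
(j(-6, 7)*15)*F = (7*15)*(-42) = 105*(-42) = -4410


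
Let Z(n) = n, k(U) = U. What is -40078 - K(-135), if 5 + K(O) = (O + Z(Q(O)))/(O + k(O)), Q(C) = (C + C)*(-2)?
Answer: -80143/2 ≈ -40072.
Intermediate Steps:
Q(C) = -4*C (Q(C) = (2*C)*(-2) = -4*C)
K(O) = -13/2 (K(O) = -5 + (O - 4*O)/(O + O) = -5 + (-3*O)/((2*O)) = -5 + (-3*O)*(1/(2*O)) = -5 - 3/2 = -13/2)
-40078 - K(-135) = -40078 - 1*(-13/2) = -40078 + 13/2 = -80143/2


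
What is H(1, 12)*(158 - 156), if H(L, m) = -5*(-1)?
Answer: 10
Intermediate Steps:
H(L, m) = 5
H(1, 12)*(158 - 156) = 5*(158 - 156) = 5*2 = 10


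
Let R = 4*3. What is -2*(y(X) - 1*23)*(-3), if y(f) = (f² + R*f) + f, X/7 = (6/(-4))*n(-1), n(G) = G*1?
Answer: 2685/2 ≈ 1342.5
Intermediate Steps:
n(G) = G
R = 12
X = 21/2 (X = 7*((6/(-4))*(-1)) = 7*((6*(-¼))*(-1)) = 7*(-3/2*(-1)) = 7*(3/2) = 21/2 ≈ 10.500)
y(f) = f² + 13*f (y(f) = (f² + 12*f) + f = f² + 13*f)
-2*(y(X) - 1*23)*(-3) = -2*(21*(13 + 21/2)/2 - 1*23)*(-3) = -2*((21/2)*(47/2) - 23)*(-3) = -2*(987/4 - 23)*(-3) = -2*895/4*(-3) = -895/2*(-3) = 2685/2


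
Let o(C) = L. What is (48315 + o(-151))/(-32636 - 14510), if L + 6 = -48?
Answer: -48261/47146 ≈ -1.0236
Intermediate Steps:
L = -54 (L = -6 - 48 = -54)
o(C) = -54
(48315 + o(-151))/(-32636 - 14510) = (48315 - 54)/(-32636 - 14510) = 48261/(-47146) = 48261*(-1/47146) = -48261/47146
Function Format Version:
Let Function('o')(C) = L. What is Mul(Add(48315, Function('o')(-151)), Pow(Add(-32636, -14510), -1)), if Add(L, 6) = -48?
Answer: Rational(-48261, 47146) ≈ -1.0236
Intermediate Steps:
L = -54 (L = Add(-6, -48) = -54)
Function('o')(C) = -54
Mul(Add(48315, Function('o')(-151)), Pow(Add(-32636, -14510), -1)) = Mul(Add(48315, -54), Pow(Add(-32636, -14510), -1)) = Mul(48261, Pow(-47146, -1)) = Mul(48261, Rational(-1, 47146)) = Rational(-48261, 47146)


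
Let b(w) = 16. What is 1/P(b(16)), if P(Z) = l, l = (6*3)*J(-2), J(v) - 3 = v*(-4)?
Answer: 1/198 ≈ 0.0050505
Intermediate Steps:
J(v) = 3 - 4*v (J(v) = 3 + v*(-4) = 3 - 4*v)
l = 198 (l = (6*3)*(3 - 4*(-2)) = 18*(3 + 8) = 18*11 = 198)
P(Z) = 198
1/P(b(16)) = 1/198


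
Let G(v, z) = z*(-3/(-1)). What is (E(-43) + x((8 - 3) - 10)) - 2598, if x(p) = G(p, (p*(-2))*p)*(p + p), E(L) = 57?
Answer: -1041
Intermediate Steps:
G(v, z) = 3*z (G(v, z) = z*(-3*(-1)) = z*3 = 3*z)
x(p) = -12*p³ (x(p) = (3*((p*(-2))*p))*(p + p) = (3*((-2*p)*p))*(2*p) = (3*(-2*p²))*(2*p) = (-6*p²)*(2*p) = -12*p³)
(E(-43) + x((8 - 3) - 10)) - 2598 = (57 - 12*((8 - 3) - 10)³) - 2598 = (57 - 12*(5 - 10)³) - 2598 = (57 - 12*(-5)³) - 2598 = (57 - 12*(-125)) - 2598 = (57 + 1500) - 2598 = 1557 - 2598 = -1041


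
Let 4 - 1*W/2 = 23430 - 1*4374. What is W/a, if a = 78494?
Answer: -19052/39247 ≈ -0.48544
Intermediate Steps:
W = -38104 (W = 8 - 2*(23430 - 1*4374) = 8 - 2*(23430 - 4374) = 8 - 2*19056 = 8 - 38112 = -38104)
W/a = -38104/78494 = -38104*1/78494 = -19052/39247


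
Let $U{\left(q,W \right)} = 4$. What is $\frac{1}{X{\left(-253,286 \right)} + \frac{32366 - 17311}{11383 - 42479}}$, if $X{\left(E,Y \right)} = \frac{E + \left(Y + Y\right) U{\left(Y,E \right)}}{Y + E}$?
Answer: $\frac{93288}{5707595} \approx 0.016345$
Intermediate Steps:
$X{\left(E,Y \right)} = \frac{E + 8 Y}{E + Y}$ ($X{\left(E,Y \right)} = \frac{E + \left(Y + Y\right) 4}{Y + E} = \frac{E + 2 Y 4}{E + Y} = \frac{E + 8 Y}{E + Y}$)
$\frac{1}{X{\left(-253,286 \right)} + \frac{32366 - 17311}{11383 - 42479}} = \frac{1}{\frac{-253 + 8 \cdot 286}{-253 + 286} + \frac{32366 - 17311}{11383 - 42479}} = \frac{1}{\frac{-253 + 2288}{33} + \frac{15055}{-31096}} = \frac{1}{\frac{1}{33} \cdot 2035 + 15055 \left(- \frac{1}{31096}\right)} = \frac{1}{\frac{185}{3} - \frac{15055}{31096}} = \frac{1}{\frac{5707595}{93288}} = \frac{93288}{5707595}$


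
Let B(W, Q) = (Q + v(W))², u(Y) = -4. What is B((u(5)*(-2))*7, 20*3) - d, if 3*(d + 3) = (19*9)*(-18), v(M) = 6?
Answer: 5385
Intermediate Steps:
d = -1029 (d = -3 + ((19*9)*(-18))/3 = -3 + (171*(-18))/3 = -3 + (⅓)*(-3078) = -3 - 1026 = -1029)
B(W, Q) = (6 + Q)² (B(W, Q) = (Q + 6)² = (6 + Q)²)
B((u(5)*(-2))*7, 20*3) - d = (6 + 20*3)² - 1*(-1029) = (6 + 60)² + 1029 = 66² + 1029 = 4356 + 1029 = 5385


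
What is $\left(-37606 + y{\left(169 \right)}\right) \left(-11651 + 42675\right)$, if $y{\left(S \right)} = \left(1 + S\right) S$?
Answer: $-275369024$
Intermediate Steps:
$y{\left(S \right)} = S \left(1 + S\right)$
$\left(-37606 + y{\left(169 \right)}\right) \left(-11651 + 42675\right) = \left(-37606 + 169 \left(1 + 169\right)\right) \left(-11651 + 42675\right) = \left(-37606 + 169 \cdot 170\right) 31024 = \left(-37606 + 28730\right) 31024 = \left(-8876\right) 31024 = -275369024$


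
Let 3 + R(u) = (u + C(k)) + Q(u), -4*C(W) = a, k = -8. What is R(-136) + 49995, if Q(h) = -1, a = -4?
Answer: 49856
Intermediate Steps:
C(W) = 1 (C(W) = -¼*(-4) = 1)
R(u) = -3 + u (R(u) = -3 + ((u + 1) - 1) = -3 + ((1 + u) - 1) = -3 + u)
R(-136) + 49995 = (-3 - 136) + 49995 = -139 + 49995 = 49856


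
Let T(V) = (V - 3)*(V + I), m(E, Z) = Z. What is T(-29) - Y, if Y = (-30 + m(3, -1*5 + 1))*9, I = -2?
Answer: 1298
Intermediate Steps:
T(V) = (-3 + V)*(-2 + V) (T(V) = (V - 3)*(V - 2) = (-3 + V)*(-2 + V))
Y = -306 (Y = (-30 + (-1*5 + 1))*9 = (-30 + (-5 + 1))*9 = (-30 - 4)*9 = -34*9 = -306)
T(-29) - Y = (6 + (-29)² - 5*(-29)) - 1*(-306) = (6 + 841 + 145) + 306 = 992 + 306 = 1298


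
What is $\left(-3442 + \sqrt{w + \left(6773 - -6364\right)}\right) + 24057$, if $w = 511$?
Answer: $20615 + 4 \sqrt{853} \approx 20732.0$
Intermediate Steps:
$\left(-3442 + \sqrt{w + \left(6773 - -6364\right)}\right) + 24057 = \left(-3442 + \sqrt{511 + \left(6773 - -6364\right)}\right) + 24057 = \left(-3442 + \sqrt{511 + \left(6773 + 6364\right)}\right) + 24057 = \left(-3442 + \sqrt{511 + 13137}\right) + 24057 = \left(-3442 + \sqrt{13648}\right) + 24057 = \left(-3442 + 4 \sqrt{853}\right) + 24057 = 20615 + 4 \sqrt{853}$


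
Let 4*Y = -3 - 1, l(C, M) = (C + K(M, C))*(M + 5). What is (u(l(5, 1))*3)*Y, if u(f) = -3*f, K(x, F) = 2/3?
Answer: 306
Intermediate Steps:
K(x, F) = 2/3 (K(x, F) = 2*(1/3) = 2/3)
l(C, M) = (5 + M)*(2/3 + C) (l(C, M) = (C + 2/3)*(M + 5) = (2/3 + C)*(5 + M) = (5 + M)*(2/3 + C))
Y = -1 (Y = (-3 - 1)/4 = (1/4)*(-4) = -1)
(u(l(5, 1))*3)*Y = (-3*(10/3 + 5*5 + (2/3)*1 + 5*1)*3)*(-1) = (-3*(10/3 + 25 + 2/3 + 5)*3)*(-1) = (-3*34*3)*(-1) = -102*3*(-1) = -306*(-1) = 306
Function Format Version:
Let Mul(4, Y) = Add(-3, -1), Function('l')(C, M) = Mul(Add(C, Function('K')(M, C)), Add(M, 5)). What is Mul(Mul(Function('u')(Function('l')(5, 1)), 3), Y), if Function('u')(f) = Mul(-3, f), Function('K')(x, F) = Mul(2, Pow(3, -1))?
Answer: 306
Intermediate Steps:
Function('K')(x, F) = Rational(2, 3) (Function('K')(x, F) = Mul(2, Rational(1, 3)) = Rational(2, 3))
Function('l')(C, M) = Mul(Add(5, M), Add(Rational(2, 3), C)) (Function('l')(C, M) = Mul(Add(C, Rational(2, 3)), Add(M, 5)) = Mul(Add(Rational(2, 3), C), Add(5, M)) = Mul(Add(5, M), Add(Rational(2, 3), C)))
Y = -1 (Y = Mul(Rational(1, 4), Add(-3, -1)) = Mul(Rational(1, 4), -4) = -1)
Mul(Mul(Function('u')(Function('l')(5, 1)), 3), Y) = Mul(Mul(Mul(-3, Add(Rational(10, 3), Mul(5, 5), Mul(Rational(2, 3), 1), Mul(5, 1))), 3), -1) = Mul(Mul(Mul(-3, Add(Rational(10, 3), 25, Rational(2, 3), 5)), 3), -1) = Mul(Mul(Mul(-3, 34), 3), -1) = Mul(Mul(-102, 3), -1) = Mul(-306, -1) = 306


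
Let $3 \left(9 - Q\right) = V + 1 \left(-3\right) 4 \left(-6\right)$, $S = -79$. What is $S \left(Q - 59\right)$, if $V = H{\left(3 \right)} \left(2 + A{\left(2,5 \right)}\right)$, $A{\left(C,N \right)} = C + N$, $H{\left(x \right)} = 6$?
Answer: $7268$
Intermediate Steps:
$V = 54$ ($V = 6 \left(2 + \left(2 + 5\right)\right) = 6 \left(2 + 7\right) = 6 \cdot 9 = 54$)
$Q = -33$ ($Q = 9 - \frac{54 + 1 \left(-3\right) 4 \left(-6\right)}{3} = 9 - \frac{54 + \left(-3\right) 4 \left(-6\right)}{3} = 9 - \frac{54 - -72}{3} = 9 - \frac{54 + 72}{3} = 9 - 42 = -33$)
$S \left(Q - 59\right) = - 79 \left(-33 - 59\right) = \left(-79\right) \left(-92\right) = 7268$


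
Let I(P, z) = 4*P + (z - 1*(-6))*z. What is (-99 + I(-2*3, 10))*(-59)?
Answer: -2183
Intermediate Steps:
I(P, z) = 4*P + z*(6 + z) (I(P, z) = 4*P + (z + 6)*z = 4*P + (6 + z)*z = 4*P + z*(6 + z))
(-99 + I(-2*3, 10))*(-59) = (-99 + (10² + 4*(-2*3) + 6*10))*(-59) = (-99 + (100 + 4*(-6) + 60))*(-59) = (-99 + (100 - 24 + 60))*(-59) = (-99 + 136)*(-59) = 37*(-59) = -2183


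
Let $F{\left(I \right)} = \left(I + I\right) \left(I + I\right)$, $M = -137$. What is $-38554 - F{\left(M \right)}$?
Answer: $-113630$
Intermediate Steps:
$F{\left(I \right)} = 4 I^{2}$ ($F{\left(I \right)} = 2 I 2 I = 4 I^{2}$)
$-38554 - F{\left(M \right)} = -38554 - 4 \left(-137\right)^{2} = -38554 - 4 \cdot 18769 = -38554 - 75076 = -113630$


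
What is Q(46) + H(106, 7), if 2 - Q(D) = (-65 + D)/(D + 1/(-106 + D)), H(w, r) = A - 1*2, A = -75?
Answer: -205785/2759 ≈ -74.587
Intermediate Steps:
H(w, r) = -77 (H(w, r) = -75 - 1*2 = -75 - 2 = -77)
Q(D) = 2 - (-65 + D)/(D + 1/(-106 + D))
Q(46) + H(106, 7) = (-6888 + 46² - 41*46)/(1 + 46² - 106*46) - 77 = (-6888 + 2116 - 1886)/(1 + 2116 - 4876) - 77 = -6658/(-2759) - 77 = -1/2759*(-6658) - 77 = 6658/2759 - 77 = -205785/2759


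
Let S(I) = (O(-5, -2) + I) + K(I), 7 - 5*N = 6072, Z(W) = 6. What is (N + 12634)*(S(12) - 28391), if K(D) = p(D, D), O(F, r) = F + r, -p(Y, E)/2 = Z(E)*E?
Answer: -325841130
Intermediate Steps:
N = -1213 (N = 7/5 - ⅕*6072 = 7/5 - 6072/5 = -1213)
p(Y, E) = -12*E
K(D) = -12*D
S(I) = -7 - 11*I (S(I) = ((-5 - 2) + I) - 12*I = (-7 + I) - 12*I = -7 - 11*I)
(N + 12634)*(S(12) - 28391) = (-1213 + 12634)*((-7 - 11*12) - 28391) = 11421*((-7 - 132) - 28391) = 11421*(-139 - 28391) = 11421*(-28530) = -325841130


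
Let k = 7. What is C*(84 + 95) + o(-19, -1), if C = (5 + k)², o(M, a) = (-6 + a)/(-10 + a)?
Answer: 283543/11 ≈ 25777.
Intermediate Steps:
o(M, a) = (-6 + a)/(-10 + a)
C = 144 (C = (5 + 7)² = 12² = 144)
C*(84 + 95) + o(-19, -1) = 144*(84 + 95) + (-6 - 1)/(-10 - 1) = 144*179 - 7/(-11) = 25776 - 1/11*(-7) = 25776 + 7/11 = 283543/11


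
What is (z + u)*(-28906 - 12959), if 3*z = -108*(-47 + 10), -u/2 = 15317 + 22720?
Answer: 3129073830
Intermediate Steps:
u = -76074 (u = -2*(15317 + 22720) = -2*38037 = -76074)
z = 1332 (z = (-108*(-47 + 10))/3 = (-108*(-37))/3 = (⅓)*3996 = 1332)
(z + u)*(-28906 - 12959) = (1332 - 76074)*(-28906 - 12959) = -74742*(-41865) = 3129073830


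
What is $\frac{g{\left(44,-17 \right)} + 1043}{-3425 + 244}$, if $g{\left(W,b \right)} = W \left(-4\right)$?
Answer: $- \frac{867}{3181} \approx -0.27256$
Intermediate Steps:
$g{\left(W,b \right)} = - 4 W$
$\frac{g{\left(44,-17 \right)} + 1043}{-3425 + 244} = \frac{\left(-4\right) 44 + 1043}{-3425 + 244} = \frac{-176 + 1043}{-3181} = 867 \left(- \frac{1}{3181}\right) = - \frac{867}{3181}$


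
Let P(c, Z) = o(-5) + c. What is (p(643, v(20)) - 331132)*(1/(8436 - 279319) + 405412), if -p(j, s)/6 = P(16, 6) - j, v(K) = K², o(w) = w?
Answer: -35948223080355300/270883 ≈ -1.3271e+11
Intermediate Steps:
P(c, Z) = -5 + c
p(j, s) = -66 + 6*j (p(j, s) = -6*((-5 + 16) - j) = -6*(11 - j) = -66 + 6*j)
(p(643, v(20)) - 331132)*(1/(8436 - 279319) + 405412) = ((-66 + 6*643) - 331132)*(1/(8436 - 279319) + 405412) = ((-66 + 3858) - 331132)*(1/(-270883) + 405412) = (3792 - 331132)*(-1/270883 + 405412) = -327340*109819218795/270883 = -35948223080355300/270883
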